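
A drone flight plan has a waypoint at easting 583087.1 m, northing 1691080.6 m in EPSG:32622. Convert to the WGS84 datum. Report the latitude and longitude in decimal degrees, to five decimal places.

Zone 22N: λ₀ = -51°, k₀ = 0.9996, false easting 500000 m.
Meridian distance M = (N − FN)/k₀ = 1691757.3 m.
Inverse transverse Mercator on WGS84 gives φ = 15.29479972°, λ = -50.22610034°.

lat 15.29480°, lon -50.22610°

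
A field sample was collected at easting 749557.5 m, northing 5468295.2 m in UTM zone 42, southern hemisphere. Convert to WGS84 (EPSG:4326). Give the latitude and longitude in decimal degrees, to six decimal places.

Zone 42S: λ₀ = 69°, k₀ = 0.9996, false easting 500000 m, false northing 10000000 m.
Meridian distance M = (N − FN)/k₀ = -4533518.2 m.
Inverse transverse Mercator on WGS84 gives φ = -40.89839956°, λ = 71.96260027°.

lat -40.898400°, lon 71.962600°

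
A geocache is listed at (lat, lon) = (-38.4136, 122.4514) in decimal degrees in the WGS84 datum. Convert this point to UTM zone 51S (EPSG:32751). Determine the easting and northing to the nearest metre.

E 452106 m, N 5748151 m

Zone 51 central meridian λ₀ = 6×51 − 183 = 123°; Δλ = -0.5486°.
Transverse Mercator on WGS84 with k₀ = 0.9996 gives E = 452105.989 m, N = 5748151.113 m.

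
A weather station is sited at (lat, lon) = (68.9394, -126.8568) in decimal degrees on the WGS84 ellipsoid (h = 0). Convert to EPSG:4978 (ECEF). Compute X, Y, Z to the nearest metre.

X -1378816 m, Y -1839297 m, Z 5929547 m

WGS84: a = 6378137 m, e² = 0.006694380; N(φ) = a/√(1−e²sin²φ) = 6396810.619 m.
X = (N+h)·cosφ·cosλ = -1378815.753 m; Y = (N+h)·cosφ·sinλ = -1839296.807 m; Z = (N(1−e²)+h)·sinφ = 5929547.068 m.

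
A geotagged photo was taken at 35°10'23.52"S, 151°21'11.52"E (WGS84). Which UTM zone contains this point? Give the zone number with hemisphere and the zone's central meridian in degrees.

Zone 56S, central meridian 153°

UTM zone = ⌊(λ + 180)/6⌋ + 1; 151.3532° ∈ [150°, 156°) → zone 56.
Hemisphere: S (φ < 0).
Central meridian λ₀ = 6×56 − 183 = 153°.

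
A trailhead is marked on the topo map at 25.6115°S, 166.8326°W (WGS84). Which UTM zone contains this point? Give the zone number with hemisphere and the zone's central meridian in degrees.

Zone 3S, central meridian -165°

UTM zone = ⌊(λ + 180)/6⌋ + 1; -166.8326° ∈ [-168°, -162°) → zone 3.
Hemisphere: S (φ < 0).
Central meridian λ₀ = 6×3 − 183 = -165°.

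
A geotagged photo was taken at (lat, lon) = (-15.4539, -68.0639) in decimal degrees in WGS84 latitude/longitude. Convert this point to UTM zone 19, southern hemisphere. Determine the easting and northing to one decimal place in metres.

Zone 19 central meridian λ₀ = 6×19 − 183 = -69°; Δλ = +0.9361°.
Transverse Mercator on WGS84 with k₀ = 0.9996 gives E = 600426.171 m, N = 8291251.029 m.

E 600426.2 m, N 8291251.0 m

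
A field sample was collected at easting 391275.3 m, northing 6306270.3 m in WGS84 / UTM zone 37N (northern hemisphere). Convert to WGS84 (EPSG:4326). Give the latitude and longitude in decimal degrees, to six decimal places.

lat 56.887400°, lon 37.215500°

Zone 37N: λ₀ = 39°, k₀ = 0.9996, false easting 500000 m.
Meridian distance M = (N − FN)/k₀ = 6308793.8 m.
Inverse transverse Mercator on WGS84 gives φ = 56.88740017°, λ = 37.21549990°.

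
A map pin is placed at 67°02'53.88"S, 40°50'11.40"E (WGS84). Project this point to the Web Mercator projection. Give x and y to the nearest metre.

x 4545898 m, y -10169833 m

Web Mercator is spherical with R = a = 6378137 m.
x = R·λ = 6378137 × 0.712731380 = 4545898.386 m.
y = R·ln tan(π/4 + φ/2) = 6378137 × -1.594483326 = -10169833.100 m.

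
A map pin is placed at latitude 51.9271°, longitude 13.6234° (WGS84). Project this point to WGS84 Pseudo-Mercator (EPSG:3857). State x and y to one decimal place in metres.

Web Mercator is spherical with R = a = 6378137 m.
x = R·λ = 6378137 × 0.237773185 = 1516549.951 m.
y = R·ln tan(π/4 + φ/2) = 6378137 × 1.064096760 = 6786954.917 m.

x 1516550.0 m, y 6786954.9 m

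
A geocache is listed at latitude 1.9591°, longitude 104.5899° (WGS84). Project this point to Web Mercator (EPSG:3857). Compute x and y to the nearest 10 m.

Web Mercator is spherical with R = a = 6378137 m.
x = R·λ = 6378137 × 1.825438119 = 11642894.410 m.
y = R·ln tan(π/4 + φ/2) = 6378137 × 0.034199410 = 218128.522 m.

x 11642890 m, y 218130 m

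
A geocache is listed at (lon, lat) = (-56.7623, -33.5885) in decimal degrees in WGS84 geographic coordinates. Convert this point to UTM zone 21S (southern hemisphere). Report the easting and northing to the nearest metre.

E 522056 m, N 6283443 m

Zone 21 central meridian λ₀ = 6×21 − 183 = -57°; Δλ = +0.2377°.
Transverse Mercator on WGS84 with k₀ = 0.9996 gives E = 522056.385 m, N = 6283443.490 m.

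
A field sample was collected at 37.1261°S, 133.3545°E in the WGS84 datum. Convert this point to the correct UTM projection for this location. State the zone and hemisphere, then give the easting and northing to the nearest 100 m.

Zone 53S: E 353800 m, N 5889900 m

Longitude 133.3545° lies in the 6° band [132°, 138°), giving zone 53; latitude is south of the equator, so 53S.
Zone 53 central meridian λ₀ = 6×53 − 183 = 135°; Δλ = -1.6455°.
Transverse Mercator on WGS84 with k₀ = 0.9996 gives E = 353826.508 m, N = 5889871.698 m.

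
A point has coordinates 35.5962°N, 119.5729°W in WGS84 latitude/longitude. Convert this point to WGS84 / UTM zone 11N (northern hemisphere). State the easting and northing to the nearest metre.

Zone 11 central meridian λ₀ = 6×11 − 183 = -117°; Δλ = -2.5729°.
Transverse Mercator on WGS84 with k₀ = 0.9996 gives E = 266908.800 m, N = 3942210.125 m.

E 266909 m, N 3942210 m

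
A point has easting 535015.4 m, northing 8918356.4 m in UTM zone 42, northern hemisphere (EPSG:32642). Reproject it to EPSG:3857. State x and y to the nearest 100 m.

Unproject from UTM 42N (λ₀ = 69°) → φ = 80.32439962°, λ = 70.86649886°.
Web Mercator (R = 6378137 m): x = 7888822.568 m, y = 15750085.015 m.

x 7888800 m, y 15750100 m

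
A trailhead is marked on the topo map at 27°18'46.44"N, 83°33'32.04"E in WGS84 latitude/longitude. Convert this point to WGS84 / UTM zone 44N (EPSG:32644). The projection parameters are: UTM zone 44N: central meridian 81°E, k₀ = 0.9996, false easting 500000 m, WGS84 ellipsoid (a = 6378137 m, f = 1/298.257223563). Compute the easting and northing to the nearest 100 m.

E 753200 m, N 3023700 m

Zone 44 central meridian λ₀ = 6×44 − 183 = 81°; Δλ = +2.5589°.
Transverse Mercator on WGS84 with k₀ = 0.9996 gives E = 753224.358 m, N = 3023688.330 m.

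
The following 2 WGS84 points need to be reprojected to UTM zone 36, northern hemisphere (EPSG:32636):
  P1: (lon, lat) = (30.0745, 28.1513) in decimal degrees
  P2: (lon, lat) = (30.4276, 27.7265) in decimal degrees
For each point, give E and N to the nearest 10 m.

P1: E 212690 m, N 3117430 m; P2: E 246390 m, N 3069560 m

UTM zone 36N: λ₀ = 33°, k₀ = 0.9996.
P1 (28.1513°, 30.0745°) → (212690.468, 3117425.418) m.
P2 (27.7265°, 30.4276°) → (246390.769, 3069555.868) m.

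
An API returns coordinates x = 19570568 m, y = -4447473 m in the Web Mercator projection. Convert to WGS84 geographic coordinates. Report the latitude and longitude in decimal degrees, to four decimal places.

lat -37.0600°, lon 175.8054°

R = 6378137 m. λ = x/R = 175.80540353°.
φ = 2·arctan(exp(y/R)) − 90° = 2·arctan(0.49793) − 90° = -37.05999773°.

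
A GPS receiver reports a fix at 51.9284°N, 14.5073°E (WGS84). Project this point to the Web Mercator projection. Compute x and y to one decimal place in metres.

x 1614945.2 m, y 6787189.6 m

Web Mercator is spherical with R = a = 6378137 m.
x = R·λ = 6378137 × 0.253200151 = 1614945.249 m.
y = R·ln tan(π/4 + φ/2) = 6378137 × 1.064133554 = 6787189.595 m.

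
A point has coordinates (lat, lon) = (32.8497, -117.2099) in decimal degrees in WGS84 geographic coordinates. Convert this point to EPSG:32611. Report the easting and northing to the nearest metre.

Zone 11 central meridian λ₀ = 6×11 − 183 = -117°; Δλ = -0.2099°.
Transverse Mercator on WGS84 with k₀ = 0.9996 gives E = 480358.820 m, N = 3634644.388 m.

E 480359 m, N 3634644 m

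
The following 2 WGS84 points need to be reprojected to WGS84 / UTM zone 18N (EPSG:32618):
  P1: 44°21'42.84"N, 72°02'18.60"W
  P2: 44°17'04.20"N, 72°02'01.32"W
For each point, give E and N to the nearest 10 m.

P1: E 735990 m, N 4916340 m; P2: E 736680 m, N 4907750 m

UTM zone 18N: λ₀ = -75°, k₀ = 0.9996.
P1 (44.3619°, -72.0385°) → (735990.120, 4916335.779) m.
P2 (44.2845°, -72.0337°) → (736683.896, 4907752.206) m.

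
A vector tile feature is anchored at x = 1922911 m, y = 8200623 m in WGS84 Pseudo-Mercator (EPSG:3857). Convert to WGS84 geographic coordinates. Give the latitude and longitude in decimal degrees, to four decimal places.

R = 6378137 m. λ = x/R = 17.27380341°.
φ = 2·arctan(exp(y/R)) − 90° = 2·arctan(3.61734) − 90° = 59.09349850°.

lat 59.0935°, lon 17.2738°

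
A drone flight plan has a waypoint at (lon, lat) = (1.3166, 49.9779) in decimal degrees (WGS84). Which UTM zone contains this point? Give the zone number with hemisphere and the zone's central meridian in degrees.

Zone 31N, central meridian 3°

UTM zone = ⌊(λ + 180)/6⌋ + 1; 1.3166° ∈ [0°, 6°) → zone 31.
Hemisphere: N (φ ≥ 0).
Central meridian λ₀ = 6×31 − 183 = 3°.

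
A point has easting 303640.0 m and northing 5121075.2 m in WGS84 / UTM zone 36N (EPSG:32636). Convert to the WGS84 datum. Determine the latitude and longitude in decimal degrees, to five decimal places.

lat 46.21490°, lon 30.45420°

Zone 36N: λ₀ = 33°, k₀ = 0.9996, false easting 500000 m.
Meridian distance M = (N − FN)/k₀ = 5123124.4 m.
Inverse transverse Mercator on WGS84 gives φ = 46.21489988°, λ = 30.45419968°.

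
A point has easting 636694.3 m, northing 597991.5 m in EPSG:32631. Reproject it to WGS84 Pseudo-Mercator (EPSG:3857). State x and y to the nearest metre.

x 471304 m, y 603001 m

Unproject from UTM 31N (λ₀ = 3°) → φ = 5.40880033°, λ = 4.23380025°.
Web Mercator (R = 6378137 m): x = 471304.487 m, y = 603001.185 m.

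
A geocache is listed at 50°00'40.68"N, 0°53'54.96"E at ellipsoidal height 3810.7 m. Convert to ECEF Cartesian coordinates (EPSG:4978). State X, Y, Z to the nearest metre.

WGS84: a = 6378137 m, e² = 0.006694380; N(φ) = a/√(1−e²sin²φ) = 6390706.215 m.
X = (N+h)·cosφ·cosλ = 4108844.689 m; Y = (N+h)·cosφ·sinλ = 64446.468 m; Z = (N(1−e²)+h)·sinφ = 4866516.504 m.

X 4108845 m, Y 64446 m, Z 4866517 m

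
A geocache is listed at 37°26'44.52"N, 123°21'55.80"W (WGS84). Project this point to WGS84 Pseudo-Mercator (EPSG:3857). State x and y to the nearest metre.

x -13732985 m, y 4501415 m

Web Mercator is spherical with R = a = 6378137 m.
x = R·λ = 6378137 × -2.153134158 = -13732984.641 m.
y = R·ln tan(π/4 + φ/2) = 6378137 × 0.705757034 = 4501415.048 m.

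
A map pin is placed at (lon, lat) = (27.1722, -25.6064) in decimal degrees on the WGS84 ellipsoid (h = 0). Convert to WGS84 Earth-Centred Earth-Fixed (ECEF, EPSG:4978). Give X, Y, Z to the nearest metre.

WGS84: a = 6378137 m, e² = 0.006694380; N(φ) = a/√(1−e²sin²φ) = 6382128.389 m.
X = (N+h)·cosφ·cosλ = 5120136.471 m; Y = (N+h)·cosφ·sinλ = 2628253.038 m; Z = (N(1−e²)+h)·sinφ = -2739804.710 m.

X 5120136 m, Y 2628253 m, Z -2739805 m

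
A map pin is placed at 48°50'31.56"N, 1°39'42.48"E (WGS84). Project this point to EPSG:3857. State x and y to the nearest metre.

x 184991 m, y 6248111 m

Web Mercator is spherical with R = a = 6378137 m.
x = R·λ = 6378137 × 0.029003882 = 184990.730 m.
y = R·ln tan(π/4 + φ/2) = 6378137 × 0.979613861 = 6248111.414 m.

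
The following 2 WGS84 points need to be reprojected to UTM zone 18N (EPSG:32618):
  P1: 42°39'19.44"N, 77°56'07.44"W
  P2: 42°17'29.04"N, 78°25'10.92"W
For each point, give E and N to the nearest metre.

P1: E 259399 m, N 4726727 m; P2: E 218068 m, N 4687796 m

UTM zone 18N: λ₀ = -75°, k₀ = 0.9996.
P1 (42.6554°, -77.9354°) → (259398.900, 4726726.788) m.
P2 (42.2914°, -78.4197°) → (218068.318, 4687795.894) m.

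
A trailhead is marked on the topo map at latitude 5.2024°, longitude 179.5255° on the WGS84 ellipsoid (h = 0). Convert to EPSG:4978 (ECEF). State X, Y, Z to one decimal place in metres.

WGS84: a = 6378137 m, e² = 0.006694380; N(φ) = a/√(1−e²sin²φ) = 6378312.534 m.
X = (N+h)·cosφ·cosλ = -6351819.897 m; Y = (N+h)·cosφ·sinλ = 52604.354 m; Z = (N(1−e²)+h)·sinφ = 574477.308 m.

X -6351819.9 m, Y 52604.4 m, Z 574477.3 m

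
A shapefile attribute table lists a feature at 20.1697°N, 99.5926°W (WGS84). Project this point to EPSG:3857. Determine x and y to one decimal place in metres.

x -11086597.5 m, y 2293145.1 m

Web Mercator is spherical with R = a = 6378137 m.
x = R·λ = 6378137 × -1.738218781 = -11086597.519 m.
y = R·ln tan(π/4 + φ/2) = 6378137 × 0.359532116 = 2293145.095 m.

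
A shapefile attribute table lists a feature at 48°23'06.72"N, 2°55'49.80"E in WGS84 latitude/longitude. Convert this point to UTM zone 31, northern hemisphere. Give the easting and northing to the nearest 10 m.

Zone 31 central meridian λ₀ = 6×31 − 183 = 3°; Δλ = -0.0695°.
Transverse Mercator on WGS84 with k₀ = 0.9996 gives E = 494854.324 m, N = 5359117.380 m.

E 494850 m, N 5359120 m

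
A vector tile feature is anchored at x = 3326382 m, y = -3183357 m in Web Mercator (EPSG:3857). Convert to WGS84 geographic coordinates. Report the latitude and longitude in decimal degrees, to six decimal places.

lat -27.478299°, lon 29.881398°

R = 6378137 m. λ = x/R = 29.88139791°.
φ = 2·arctan(exp(y/R)) − 90° = 2·arctan(0.60707) − 90° = -27.47829872°.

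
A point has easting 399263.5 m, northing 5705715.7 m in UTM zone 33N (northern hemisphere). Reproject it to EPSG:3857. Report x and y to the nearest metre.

Unproject from UTM 33N (λ₀ = 15°) → φ = 51.49359962°, λ = 13.54890036°.
Web Mercator (R = 6378137 m): x = 1508256.689 m, y = 6709074.633 m.

x 1508257 m, y 6709075 m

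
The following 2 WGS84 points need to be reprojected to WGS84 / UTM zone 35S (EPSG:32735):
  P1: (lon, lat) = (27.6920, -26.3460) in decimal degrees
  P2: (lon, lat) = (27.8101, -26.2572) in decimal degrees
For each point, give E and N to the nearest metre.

UTM zone 35S: λ₀ = 27°, k₀ = 0.9996.
P1 (-26.3460°, 27.6920°) → (569050.640, 7085812.869) m.
P2 (-26.2572°, 27.8101°) → (580897.214, 7095579.360) m.

P1: E 569051 m, N 7085813 m; P2: E 580897 m, N 7095579 m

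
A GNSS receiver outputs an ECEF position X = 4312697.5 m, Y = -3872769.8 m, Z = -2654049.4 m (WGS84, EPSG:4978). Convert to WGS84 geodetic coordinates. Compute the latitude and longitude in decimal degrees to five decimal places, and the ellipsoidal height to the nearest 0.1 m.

λ = atan2(Y, X) = -41.92359982°; p = √(X²+Y²) = 5796352.8 m.
Bowring's method on WGS84 (a = 6378137 m, b = 6356752.314 m) gives φ = -24.74820026°, h = 667.883 m.

lat -24.74820°, lon -41.92360°, h 667.9 m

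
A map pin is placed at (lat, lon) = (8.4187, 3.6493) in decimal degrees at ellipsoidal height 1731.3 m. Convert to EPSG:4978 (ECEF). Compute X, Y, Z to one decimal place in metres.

X 6298777.6 m, Y 401727.0 m, Z 927865.7 m

WGS84: a = 6378137 m, e² = 0.006694380; N(φ) = a/√(1−e²sin²φ) = 6378594.655 m.
X = (N+h)·cosφ·cosλ = 6298777.619 m; Y = (N+h)·cosφ·sinλ = 401727.013 m; Z = (N(1−e²)+h)·sinφ = 927865.699 m.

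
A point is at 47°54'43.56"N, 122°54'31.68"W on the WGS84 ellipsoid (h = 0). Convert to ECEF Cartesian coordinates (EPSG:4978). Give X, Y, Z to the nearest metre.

WGS84: a = 6378137 m, e² = 0.006694380; N(φ) = a/√(1−e²sin²φ) = 6389927.232 m.
X = (N+h)·cosφ·cosλ = -2326955.396 m; Y = (N+h)·cosφ·sinλ = -3595714.335 m; Z = (N(1−e²)+h)·sinφ = 4710330.977 m.

X -2326955 m, Y -3595714 m, Z 4710331 m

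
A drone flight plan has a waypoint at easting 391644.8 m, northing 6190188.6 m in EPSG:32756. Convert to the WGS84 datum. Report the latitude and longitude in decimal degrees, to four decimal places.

lat -34.4241°, lon 151.8208°

Zone 56S: λ₀ = 153°, k₀ = 0.9996, false easting 500000 m, false northing 10000000 m.
Meridian distance M = (N − FN)/k₀ = -3811335.9 m.
Inverse transverse Mercator on WGS84 gives φ = -34.42410033°, λ = 151.82079984°.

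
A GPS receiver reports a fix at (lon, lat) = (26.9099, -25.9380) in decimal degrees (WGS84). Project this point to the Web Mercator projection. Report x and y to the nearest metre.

x 2995596 m, y -2991404 m

Web Mercator is spherical with R = a = 6378137 m.
x = R·λ = 6378137 × 0.469666356 = 2995596.365 m.
y = R·ln tan(π/4 + φ/2) = 6378137 × -0.469009054 = -2991404.002 m.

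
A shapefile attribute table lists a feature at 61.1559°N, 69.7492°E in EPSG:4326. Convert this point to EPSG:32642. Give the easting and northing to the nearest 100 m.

Zone 42 central meridian λ₀ = 6×42 − 183 = 69°; Δλ = +0.7492°.
Transverse Mercator on WGS84 with k₀ = 0.9996 gives E = 540321.748 m, N = 6780383.324 m.

E 540300 m, N 6780400 m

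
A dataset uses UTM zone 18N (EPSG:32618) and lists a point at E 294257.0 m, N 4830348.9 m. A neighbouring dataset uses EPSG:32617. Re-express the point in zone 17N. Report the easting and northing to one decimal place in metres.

UTM 18N → geographic: φ = 43.59770006°, λ = -77.54899954°.
UTM 17N (λ₀ = -81°) forward: E = 778552.005 m, N = 4832980.281 m.

E 778552.0 m, N 4832980.3 m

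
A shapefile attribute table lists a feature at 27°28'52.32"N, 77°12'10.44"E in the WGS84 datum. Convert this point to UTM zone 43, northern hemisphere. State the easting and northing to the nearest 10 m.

E 717650 m, N 3041670 m

Zone 43 central meridian λ₀ = 6×43 − 183 = 75°; Δλ = +2.2029°.
Transverse Mercator on WGS84 with k₀ = 0.9996 gives E = 717654.153 m, N = 3041665.833 m.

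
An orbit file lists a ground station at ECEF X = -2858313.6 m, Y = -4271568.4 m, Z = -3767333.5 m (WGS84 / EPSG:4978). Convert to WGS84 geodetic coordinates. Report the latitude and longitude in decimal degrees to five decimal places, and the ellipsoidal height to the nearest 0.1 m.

λ = atan2(Y, X) = -123.78840008°; p = √(X²+Y²) = 5139674.4 m.
Bowring's method on WGS84 (a = 6378137 m, b = 6356752.314 m) gives φ = -36.42469967°, h = 1884.853 m.

lat -36.42470°, lon -123.78840°, h 1884.9 m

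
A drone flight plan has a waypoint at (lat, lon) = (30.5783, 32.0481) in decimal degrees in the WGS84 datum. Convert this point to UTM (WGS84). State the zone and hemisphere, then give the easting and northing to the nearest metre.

Longitude 32.0481° lies in the 6° band [30°, 36°), giving zone 36; latitude is north of the equator, so 36N.
Zone 36 central meridian λ₀ = 6×36 − 183 = 33°; Δλ = -0.9519°.
Transverse Mercator on WGS84 with k₀ = 0.9996 gives E = 408726.383 m, N = 3383254.236 m.

Zone 36N: E 408726 m, N 3383254 m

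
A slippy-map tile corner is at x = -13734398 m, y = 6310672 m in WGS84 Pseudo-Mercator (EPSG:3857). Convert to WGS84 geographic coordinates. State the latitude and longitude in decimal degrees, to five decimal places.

R = 6378137 m. λ = x/R = -123.37819642°.
φ = 2·arctan(exp(y/R)) − 90° = 2·arctan(2.68968) − 90° = 49.21060205°.

lat 49.21060°, lon -123.37820°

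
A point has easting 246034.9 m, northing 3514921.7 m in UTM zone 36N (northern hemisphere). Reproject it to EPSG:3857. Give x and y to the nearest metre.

x 3375118 m, y 3729439 m

Unproject from UTM 36N (λ₀ = 33°) → φ = 31.74160017°, λ = 30.31920041°.
Web Mercator (R = 6378137 m): x = 3375117.950 m, y = 3729439.224 m.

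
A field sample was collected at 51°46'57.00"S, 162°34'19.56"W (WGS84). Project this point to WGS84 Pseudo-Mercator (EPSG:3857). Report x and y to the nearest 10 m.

x -18097440 m, y -6760890 m

Web Mercator is spherical with R = a = 6378137 m.
x = R·λ = 6378137 × -2.837418417 = -18097443.389 m.
y = R·ln tan(π/4 + φ/2) = 6378137 × -1.060010753 = -6760893.803 m.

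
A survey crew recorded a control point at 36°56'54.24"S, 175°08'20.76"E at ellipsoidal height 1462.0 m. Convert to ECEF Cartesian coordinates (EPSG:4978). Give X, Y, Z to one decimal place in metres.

WGS84: a = 6378137 m, e² = 0.006694380; N(φ) = a/√(1−e²sin²φ) = 6385864.694 m.
X = (N+h)·cosφ·cosλ = -5086246.245 m; Y = (N+h)·cosφ·sinλ = 432548.839 m; Z = (N(1−e²)+h)·sinφ = -3813697.087 m.

X -5086246.2 m, Y 432548.8 m, Z -3813697.1 m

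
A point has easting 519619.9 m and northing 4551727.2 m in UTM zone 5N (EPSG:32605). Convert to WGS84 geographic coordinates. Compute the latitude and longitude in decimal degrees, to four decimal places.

lat 41.1166°, lon -152.7663°

Zone 5N: λ₀ = -153°, k₀ = 0.9996, false easting 500000 m.
Meridian distance M = (N − FN)/k₀ = 4553548.6 m.
Inverse transverse Mercator on WGS84 gives φ = 41.11659989°, λ = -152.76629950°.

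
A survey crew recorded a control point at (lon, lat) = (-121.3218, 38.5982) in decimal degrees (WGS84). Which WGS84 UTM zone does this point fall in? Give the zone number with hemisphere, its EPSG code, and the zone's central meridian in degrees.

UTM zone = ⌊(λ + 180)/6⌋ + 1; -121.3218° ∈ [-126°, -120°) → zone 10.
Hemisphere: N (φ ≥ 0).
Central meridian λ₀ = 6×10 − 183 = -123°.
EPSG code: 32610.

Zone 10N (EPSG:32610), central meridian -123°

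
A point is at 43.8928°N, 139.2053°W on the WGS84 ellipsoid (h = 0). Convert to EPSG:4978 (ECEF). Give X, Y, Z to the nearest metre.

X -3485289 m, Y -3007858 m, Z 4399516 m

WGS84: a = 6378137 m, e² = 0.006694380; N(φ) = a/√(1−e²sin²φ) = 6388423.803 m.
X = (N+h)·cosφ·cosλ = -3485288.555 m; Y = (N+h)·cosφ·sinλ = -3007857.817 m; Z = (N(1−e²)+h)·sinφ = 4399515.734 m.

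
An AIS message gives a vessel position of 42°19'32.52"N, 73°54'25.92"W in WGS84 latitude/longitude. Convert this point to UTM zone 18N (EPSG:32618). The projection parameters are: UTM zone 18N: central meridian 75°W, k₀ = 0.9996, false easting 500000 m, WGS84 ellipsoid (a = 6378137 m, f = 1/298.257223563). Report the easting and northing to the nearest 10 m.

E 590040 m, N 4686520 m

Zone 18 central meridian λ₀ = 6×18 − 183 = -75°; Δλ = +1.0928°.
Transverse Mercator on WGS84 with k₀ = 0.9996 gives E = 590040.637 m, N = 4686517.570 m.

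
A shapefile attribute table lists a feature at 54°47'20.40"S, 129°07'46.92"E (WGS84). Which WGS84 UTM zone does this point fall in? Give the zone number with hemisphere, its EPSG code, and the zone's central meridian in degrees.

UTM zone = ⌊(λ + 180)/6⌋ + 1; 129.1297° ∈ [126°, 132°) → zone 52.
Hemisphere: S (φ < 0).
Central meridian λ₀ = 6×52 − 183 = 129°.
EPSG code: 32752.

Zone 52S (EPSG:32752), central meridian 129°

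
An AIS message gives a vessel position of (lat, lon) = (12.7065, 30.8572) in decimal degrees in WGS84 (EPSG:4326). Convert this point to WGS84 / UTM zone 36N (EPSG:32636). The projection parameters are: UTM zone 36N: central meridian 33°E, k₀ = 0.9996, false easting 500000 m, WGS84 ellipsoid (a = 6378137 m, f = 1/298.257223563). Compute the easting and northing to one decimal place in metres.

E 267312.5 m, N 1405636.4 m

Zone 36 central meridian λ₀ = 6×36 − 183 = 33°; Δλ = -2.1428°.
Transverse Mercator on WGS84 with k₀ = 0.9996 gives E = 267312.495 m, N = 1405636.416 m.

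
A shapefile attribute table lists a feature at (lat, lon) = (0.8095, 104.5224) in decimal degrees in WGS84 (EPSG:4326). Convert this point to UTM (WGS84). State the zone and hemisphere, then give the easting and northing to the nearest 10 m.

Longitude 104.5224° lies in the 6° band [102°, 108°), giving zone 48; latitude is north of the equator, so 48N.
Zone 48 central meridian λ₀ = 6×48 − 183 = 105°; Δλ = -0.4776°.
Transverse Mercator on WGS84 with k₀ = 0.9996 gives E = 446859.727 m, N = 89477.261 m.

Zone 48N: E 446860 m, N 89480 m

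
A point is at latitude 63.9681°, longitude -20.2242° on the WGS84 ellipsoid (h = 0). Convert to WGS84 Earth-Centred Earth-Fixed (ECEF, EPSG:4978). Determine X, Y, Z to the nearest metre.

X 2633732 m, Y -970288 m, Z 5708155 m

WGS84: a = 6378137 m, e² = 0.006694380; N(φ) = a/√(1−e²sin²φ) = 6395444.066 m.
X = (N+h)·cosφ·cosλ = 2633732.055 m; Y = (N+h)·cosφ·sinλ = -970287.910 m; Z = (N(1−e²)+h)·sinφ = 5708155.146 m.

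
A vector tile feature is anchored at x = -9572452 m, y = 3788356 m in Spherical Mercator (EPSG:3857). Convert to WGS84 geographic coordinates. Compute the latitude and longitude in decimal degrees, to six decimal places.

R = 6378137 m. λ = x/R = -85.99079938°.
φ = 2·arctan(exp(y/R)) − 90° = 2·arctan(1.81115) − 90° = 32.19060057°.

lat 32.190601°, lon -85.990799°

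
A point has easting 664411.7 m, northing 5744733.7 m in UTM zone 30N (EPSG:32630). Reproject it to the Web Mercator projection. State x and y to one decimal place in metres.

Unproject from UTM 30N (λ₀ = -3°) → φ = 51.82920041°, λ = -0.61399953°.
Web Mercator (R = 6378137 m): x = -68350.115 m, y = 6769301.421 m.

x -68350.1 m, y 6769301.4 m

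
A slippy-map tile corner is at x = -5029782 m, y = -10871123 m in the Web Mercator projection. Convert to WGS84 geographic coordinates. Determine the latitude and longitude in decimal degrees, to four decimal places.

R = 6378137 m. λ = x/R = -45.18330046°.
φ = 2·arctan(exp(y/R)) − 90° = 2·arctan(0.18188) − 90° = -69.38400134°.

lat -69.3840°, lon -45.1833°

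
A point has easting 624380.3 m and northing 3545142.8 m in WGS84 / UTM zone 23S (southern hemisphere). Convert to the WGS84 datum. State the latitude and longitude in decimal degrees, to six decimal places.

lat -58.217300°, lon -42.882699°

Zone 23S: λ₀ = -45°, k₀ = 0.9996, false easting 500000 m, false northing 10000000 m.
Meridian distance M = (N − FN)/k₀ = -6457440.2 m.
Inverse transverse Mercator on WGS84 gives φ = -58.21730033°, λ = -42.88269927°.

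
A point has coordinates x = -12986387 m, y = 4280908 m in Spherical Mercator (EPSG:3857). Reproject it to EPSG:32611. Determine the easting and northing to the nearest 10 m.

Web Mercator inverse (R = 6378137 m) → φ = 35.85660254°, λ = -116.65869928°.
UTM 11N forward: E = 530816.272 m, N = 3968097.533 m.

E 530820 m, N 3968100 m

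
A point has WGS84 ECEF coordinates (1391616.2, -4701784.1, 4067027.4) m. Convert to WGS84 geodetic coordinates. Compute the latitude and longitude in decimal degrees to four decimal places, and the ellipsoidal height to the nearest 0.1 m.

λ = atan2(Y, X) = -73.51249999°; p = √(X²+Y²) = 4903403.9 m.
Bowring's method on WGS84 (a = 6378137 m, b = 6356752.314 m) gives φ = 39.86250002°, h = 1168.352 m.

lat 39.8625°, lon -73.5125°, h 1168.4 m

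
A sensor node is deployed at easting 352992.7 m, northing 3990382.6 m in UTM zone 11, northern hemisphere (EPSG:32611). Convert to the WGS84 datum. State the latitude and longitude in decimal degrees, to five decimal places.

Zone 11N: λ₀ = -117°, k₀ = 0.9996, false easting 500000 m.
Meridian distance M = (N − FN)/k₀ = 3991979.4 m.
Inverse transverse Mercator on WGS84 gives φ = 36.04690025°, λ = -118.63199994°.

lat 36.04690°, lon -118.63200°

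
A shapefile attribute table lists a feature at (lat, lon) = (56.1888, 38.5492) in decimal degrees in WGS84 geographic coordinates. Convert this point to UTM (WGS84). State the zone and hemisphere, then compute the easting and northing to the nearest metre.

Longitude 38.5492° lies in the 6° band [36°, 42°), giving zone 37; latitude is north of the equator, so 37N.
Zone 37 central meridian λ₀ = 6×37 − 183 = 39°; Δλ = -0.4508°.
Transverse Mercator on WGS84 with k₀ = 0.9996 gives E = 472021.917 m, N = 6227184.291 m.

Zone 37N: E 472022 m, N 6227184 m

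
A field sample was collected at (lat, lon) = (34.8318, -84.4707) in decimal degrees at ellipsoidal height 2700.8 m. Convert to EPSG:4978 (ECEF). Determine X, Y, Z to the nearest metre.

X 505219 m, Y -5218927 m, Z 3624109 m

WGS84: a = 6378137 m, e² = 0.006694380; N(φ) = a/√(1−e²sin²φ) = 6385113.151 m.
X = (N+h)·cosφ·cosλ = 505219.282 m; Y = (N+h)·cosφ·sinλ = -5218927.296 m; Z = (N(1−e²)+h)·sinφ = 3624108.503 m.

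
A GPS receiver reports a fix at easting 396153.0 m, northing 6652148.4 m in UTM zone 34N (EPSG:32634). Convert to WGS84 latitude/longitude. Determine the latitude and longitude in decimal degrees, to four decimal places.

lat 59.9935°, lon 19.1384°

Zone 34N: λ₀ = 21°, k₀ = 0.9996, false easting 500000 m.
Meridian distance M = (N − FN)/k₀ = 6654810.3 m.
Inverse transverse Mercator on WGS84 gives φ = 59.99349977°, λ = 19.13839952°.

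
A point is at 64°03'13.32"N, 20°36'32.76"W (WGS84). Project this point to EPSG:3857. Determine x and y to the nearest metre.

Web Mercator is spherical with R = a = 6378137 m.
x = R·λ = 6378137 × -0.359696651 = -2294194.518 m.
y = R·ln tan(π/4 + φ/2) = 6378137 × 1.468048399 = 9363413.815 m.

x -2294195 m, y 9363414 m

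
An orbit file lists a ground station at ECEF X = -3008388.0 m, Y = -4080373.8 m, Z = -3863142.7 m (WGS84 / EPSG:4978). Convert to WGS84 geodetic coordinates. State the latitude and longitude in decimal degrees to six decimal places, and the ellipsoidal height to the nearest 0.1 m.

lat -37.494300°, lon -126.400700°, h 3418.1 m

λ = atan2(Y, X) = -126.40070032°; p = √(X²+Y²) = 5069501.8 m.
Bowring's method on WGS84 (a = 6378137 m, b = 6356752.314 m) gives φ = -37.49429980°, h = 3418.093 m.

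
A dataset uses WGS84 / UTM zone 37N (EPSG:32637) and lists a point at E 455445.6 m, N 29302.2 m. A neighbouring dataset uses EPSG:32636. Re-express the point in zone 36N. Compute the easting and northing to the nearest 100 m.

UTM 37N → geographic: φ = 0.26509966°, λ = 38.59959988°.
UTM 36N (λ₀ = 33°) forward: E = 1124089.605 m, N = 29442.926 m.

E 1124100 m, N 29400 m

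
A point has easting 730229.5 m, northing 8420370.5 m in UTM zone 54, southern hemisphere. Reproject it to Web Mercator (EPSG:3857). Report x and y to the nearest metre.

Unproject from UTM 54S (λ₀ = 141°) → φ = -14.27890000°, λ = 143.13409961°.
Web Mercator (R = 6378137 m): x = 15933615.084 m, y = -1606233.575 m.

x 15933615 m, y -1606234 m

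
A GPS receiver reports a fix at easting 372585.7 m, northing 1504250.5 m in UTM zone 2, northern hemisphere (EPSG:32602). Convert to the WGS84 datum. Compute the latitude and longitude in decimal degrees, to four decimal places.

Zone 2N: λ₀ = -171°, k₀ = 0.9996, false easting 500000 m.
Meridian distance M = (N − FN)/k₀ = 1504852.4 m.
Inverse transverse Mercator on WGS84 gives φ = 13.60409997°, λ = -172.17780005°.

lat 13.6041°, lon -172.1778°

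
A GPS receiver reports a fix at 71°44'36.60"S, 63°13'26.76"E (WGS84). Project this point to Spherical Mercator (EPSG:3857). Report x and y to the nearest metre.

Web Mercator is spherical with R = a = 6378137 m.
x = R·λ = 6378137 × 1.103468712 = 7038074.618 m.
y = R·ln tan(π/4 + φ/2) = 6378137 × -1.828341752 = -11661414.175 m.

x 7038075 m, y -11661414 m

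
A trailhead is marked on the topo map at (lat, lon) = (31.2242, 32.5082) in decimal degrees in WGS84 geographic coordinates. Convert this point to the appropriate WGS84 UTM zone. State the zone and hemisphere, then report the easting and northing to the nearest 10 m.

Zone 36N: E 453160 m, N 3454550 m

Longitude 32.5082° lies in the 6° band [30°, 36°), giving zone 36; latitude is north of the equator, so 36N.
Zone 36 central meridian λ₀ = 6×36 − 183 = 33°; Δλ = -0.4918°.
Transverse Mercator on WGS84 with k₀ = 0.9996 gives E = 453159.727 m, N = 3454553.569 m.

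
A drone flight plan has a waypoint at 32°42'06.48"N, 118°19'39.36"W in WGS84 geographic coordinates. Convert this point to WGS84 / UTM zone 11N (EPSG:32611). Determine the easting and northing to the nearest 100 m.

E 375600 m, N 3619000 m

Zone 11 central meridian λ₀ = 6×11 − 183 = -117°; Δλ = -1.3276°.
Transverse Mercator on WGS84 with k₀ = 0.9996 gives E = 375560.959 m, N = 3619008.234 m.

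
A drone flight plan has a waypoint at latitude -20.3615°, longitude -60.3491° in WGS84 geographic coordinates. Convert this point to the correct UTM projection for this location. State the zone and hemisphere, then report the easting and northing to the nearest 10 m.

Zone 20S: E 776730 m, N 7746290 m

Longitude -60.3491° lies in the 6° band [-66°, -60°), giving zone 20; latitude is south of the equator, so 20S.
Zone 20 central meridian λ₀ = 6×20 − 183 = -63°; Δλ = +2.6509°.
Transverse Mercator on WGS84 with k₀ = 0.9996 gives E = 776734.816 m, N = 7746285.701 m.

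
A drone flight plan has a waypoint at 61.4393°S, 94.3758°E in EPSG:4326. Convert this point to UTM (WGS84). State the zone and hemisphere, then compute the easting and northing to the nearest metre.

Longitude 94.3758° lies in the 6° band [90°, 96°), giving zone 46; latitude is south of the equator, so 46S.
Zone 46 central meridian λ₀ = 6×46 − 183 = 93°; Δλ = +1.3758°.
Transverse Mercator on WGS84 with k₀ = 0.9996 gives E = 573377.626 m, N = 3187505.992 m.

Zone 46S: E 573378 m, N 3187506 m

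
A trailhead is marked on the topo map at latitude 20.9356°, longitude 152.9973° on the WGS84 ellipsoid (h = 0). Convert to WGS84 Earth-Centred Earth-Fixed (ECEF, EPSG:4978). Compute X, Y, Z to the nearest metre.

WGS84: a = 6378137 m, e² = 0.006694380; N(φ) = a/√(1−e²sin²φ) = 6380864.492 m.
X = (N+h)·cosφ·cosλ = -5309929.821 m; Y = (N+h)·cosφ·sinλ = 2705859.573 m; Z = (N(1−e²)+h)·sinφ = 2264737.016 m.

X -5309930 m, Y 2705860 m, Z 2264737 m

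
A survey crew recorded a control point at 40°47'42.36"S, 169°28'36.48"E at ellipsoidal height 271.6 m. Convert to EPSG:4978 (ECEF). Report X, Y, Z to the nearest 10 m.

X -4754360 m, Y 883160 m, Z -4145400 m

WGS84: a = 6378137 m, e² = 0.006694380; N(φ) = a/√(1−e²sin²φ) = 6387269.839 m.
X = (N+h)·cosφ·cosλ = -4754362.851 m; Y = (N+h)·cosφ·sinλ = 883160.468 m; Z = (N(1−e²)+h)·sinφ = -4145400.926 m.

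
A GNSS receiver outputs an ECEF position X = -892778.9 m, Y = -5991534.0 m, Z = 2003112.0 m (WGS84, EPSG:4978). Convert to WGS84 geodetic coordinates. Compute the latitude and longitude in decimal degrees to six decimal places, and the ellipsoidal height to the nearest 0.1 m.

λ = atan2(Y, X) = -98.47509974°; p = √(X²+Y²) = 6057683.9 m.
Bowring's method on WGS84 (a = 6378137 m, b = 6356752.314 m) gives φ = 18.41260001°, h = 4261.867 m.

lat 18.412600°, lon -98.475100°, h 4261.9 m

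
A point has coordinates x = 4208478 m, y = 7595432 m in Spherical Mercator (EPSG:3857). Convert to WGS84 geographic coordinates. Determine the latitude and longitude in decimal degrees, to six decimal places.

R = 6378137 m. λ = x/R = 37.80540110°.
φ = 2·arctan(exp(y/R)) − 90° = 2·arctan(3.28989) − 90° = 56.18549783°.

lat 56.185498°, lon 37.805401°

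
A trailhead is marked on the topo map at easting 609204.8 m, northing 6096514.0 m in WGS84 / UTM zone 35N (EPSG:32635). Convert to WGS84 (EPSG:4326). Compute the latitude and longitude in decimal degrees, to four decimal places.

Zone 35N: λ₀ = 27°, k₀ = 0.9996, false easting 500000 m.
Meridian distance M = (N − FN)/k₀ = 6098953.6 m.
Inverse transverse Mercator on WGS84 gives φ = 55.00350008°, λ = 28.70739933°.

lat 55.0035°, lon 28.7074°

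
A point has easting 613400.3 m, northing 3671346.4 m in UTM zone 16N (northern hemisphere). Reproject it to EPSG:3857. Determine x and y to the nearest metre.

x -9549398 m, y 3918555 m

Unproject from UTM 16N (λ₀ = -87°) → φ = 33.17499972°, λ = -85.78369986°.
Web Mercator (R = 6378137 m): x = -9549397.787 m, y = 3918555.352 m.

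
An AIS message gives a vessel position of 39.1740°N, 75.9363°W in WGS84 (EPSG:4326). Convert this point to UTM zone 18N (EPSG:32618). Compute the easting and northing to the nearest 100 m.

E 419100 m, N 4336500 m

Zone 18 central meridian λ₀ = 6×18 − 183 = -75°; Δλ = -0.9363°.
Transverse Mercator on WGS84 with k₀ = 0.9996 gives E = 419122.355 m, N = 4336503.292 m.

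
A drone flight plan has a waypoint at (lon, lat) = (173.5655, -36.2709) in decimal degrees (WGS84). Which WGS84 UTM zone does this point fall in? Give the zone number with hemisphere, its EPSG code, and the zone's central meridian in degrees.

Zone 59S (EPSG:32759), central meridian 171°

UTM zone = ⌊(λ + 180)/6⌋ + 1; 173.5655° ∈ [168°, 174°) → zone 59.
Hemisphere: S (φ < 0).
Central meridian λ₀ = 6×59 − 183 = 171°.
EPSG code: 32759.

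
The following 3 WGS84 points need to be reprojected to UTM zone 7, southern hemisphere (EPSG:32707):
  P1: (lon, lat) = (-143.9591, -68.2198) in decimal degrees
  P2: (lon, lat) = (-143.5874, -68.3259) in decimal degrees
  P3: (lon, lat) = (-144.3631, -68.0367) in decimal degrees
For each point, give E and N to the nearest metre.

P1: E 377509 m, N 2429692 m; P2: E 393384 m, N 2418562 m; P3: E 359687 m, N 2449223 m

UTM zone 7S: λ₀ = -141°, k₀ = 0.9996.
P1 (-68.2198°, -143.9591°) → (377509.278, 2429691.516) m.
P2 (-68.3259°, -143.5874°) → (393383.745, 2418562.423) m.
P3 (-68.0367°, -144.3631°) → (359687.050, 2449223.448) m.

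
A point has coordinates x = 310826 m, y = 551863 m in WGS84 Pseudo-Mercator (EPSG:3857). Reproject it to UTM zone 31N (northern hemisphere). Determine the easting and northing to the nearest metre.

E 476962 m, N 547284 m

Web Mercator inverse (R = 6378137 m) → φ = 4.95129560°, λ = 2.79219747°.
UTM 31N forward: E = 476962.442 m, N = 547284.197 m.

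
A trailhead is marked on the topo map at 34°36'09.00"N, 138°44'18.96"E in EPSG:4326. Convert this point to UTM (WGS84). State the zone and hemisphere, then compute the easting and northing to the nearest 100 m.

Zone 54N: E 292600 m, N 3831300 m

Longitude 138.7386° lies in the 6° band [138°, 144°), giving zone 54; latitude is north of the equator, so 54N.
Zone 54 central meridian λ₀ = 6×54 − 183 = 141°; Δλ = -2.2614°.
Transverse Mercator on WGS84 with k₀ = 0.9996 gives E = 292631.291 m, N = 3831287.923 m.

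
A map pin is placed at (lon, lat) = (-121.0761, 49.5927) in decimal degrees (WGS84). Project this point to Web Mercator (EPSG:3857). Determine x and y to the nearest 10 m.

Web Mercator is spherical with R = a = 6378137 m.
x = R·λ = 6378137 × -2.113176590 = -13478129.799 m.
y = R·ln tan(π/4 + φ/2) = 6378137 × 0.999670465 = 6376035.181 m.

x -13478130 m, y 6376040 m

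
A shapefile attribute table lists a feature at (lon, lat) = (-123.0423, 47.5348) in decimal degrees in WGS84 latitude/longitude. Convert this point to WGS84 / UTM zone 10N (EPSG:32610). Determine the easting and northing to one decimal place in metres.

E 496816.3 m, N 5264598.1 m

Zone 10 central meridian λ₀ = 6×10 − 183 = -123°; Δλ = -0.0423°.
Transverse Mercator on WGS84 with k₀ = 0.9996 gives E = 496816.348 m, N = 5264598.149 m.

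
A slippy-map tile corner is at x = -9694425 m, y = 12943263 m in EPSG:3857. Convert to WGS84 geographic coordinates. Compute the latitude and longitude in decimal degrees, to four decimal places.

R = 6378137 m. λ = x/R = -87.08650148°.
φ = 2·arctan(exp(y/R)) − 90° = 2·arctan(7.60889) − 90° = 75.02559999°.

lat 75.0256°, lon -87.0865°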